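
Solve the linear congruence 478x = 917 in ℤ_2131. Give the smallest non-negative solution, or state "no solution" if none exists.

1112

First find gcd(478, 2131):
2131 = 4·478 + 219
478 = 2·219 + 40
219 = 5·40 + 19
40 = 2·19 + 2
19 = 9·2 + 1
2 = 2·1 + 0
gcd = 1, so a unique solution mod 2131 exists.
Back-substitute for the Bézout coefficients:
1 = 19 − 9·2
1 = −9·40 + 19·19
1 = 19·219 − 104·40
1 = −104·478 + 227·219
1 = 227·2131 − 1012·478
So 478·(-1012) ≡ 1 (mod 2131), giving 478⁻¹ ≡ 1119.
x ≡ 478⁻¹·917 ≡ 1119·917 ≡ 1112 (mod 2131).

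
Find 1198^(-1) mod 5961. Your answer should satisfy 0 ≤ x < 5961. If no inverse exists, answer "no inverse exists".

3289

Apply the Euclidean algorithm to 5961 and 1198:
5961 = 4×1198 + 1169
1198 = 1×1169 + 29
1169 = 40×29 + 9
29 = 3×9 + 2
9 = 4×2 + 1
2 = 2×1 + 0
The gcd is 1. Working backward:
1 = 9 − 4·2
1 = −4·29 + 13·9
1 = 13·1169 − 524·29
1 = −524·1198 + 537·1169
1 = 537·5961 − 2672·1198
Hence 1198⁻¹ ≡ -2672 ≡ 3289 (mod 5961).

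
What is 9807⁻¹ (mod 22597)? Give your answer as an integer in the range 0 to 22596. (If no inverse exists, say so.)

17514

gcd(22597, 9807) by repeated division:
22597 = 2*9807 + 2983
9807 = 3*2983 + 858
2983 = 3*858 + 409
858 = 2*409 + 40
409 = 10*40 + 9
40 = 4*9 + 4
9 = 2*4 + 1
4 = 4*1 + 0
gcd = 1, so the inverse exists. Back-substitute:
1 = 9 − 2·4
1 = −2·40 + 9·9
1 = 9·409 − 92·40
1 = −92·858 + 193·409
1 = 193·2983 − 671·858
1 = −671·9807 + 2206·2983
1 = 2206·22597 − 5083·9807
Thus 9807·(-5083) ≡ 1 (mod 22597); reducing, -5083 mod 22597 = 17514.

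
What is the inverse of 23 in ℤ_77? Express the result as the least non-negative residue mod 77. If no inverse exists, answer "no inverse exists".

Run Euclid on (77, 23):
77 = 3·23 + 8
23 = 2·8 + 7
8 = 1·7 + 1
7 = 7·1 + 0
gcd = 1, so the inverse exists. Back-substitute:
1 = 8 − 7
1 = −23 + 3·8
1 = 3·77 − 10·23
Hence 23⁻¹ ≡ -10 ≡ 67 (mod 77).

67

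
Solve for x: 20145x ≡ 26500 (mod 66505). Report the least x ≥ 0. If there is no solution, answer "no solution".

10001

First find gcd(20145, 66505):
66505 = 3·20145 + 6070
20145 = 3·6070 + 1935
6070 = 3·1935 + 265
1935 = 7·265 + 80
265 = 3·80 + 25
80 = 3·25 + 5
25 = 5·5 + 0
gcd = 5 and 5 | 26500, so solutions exist. Divide through by 5: 4029x ≡ 5300 (mod 13301).
Now find 4029⁻¹ mod 13301:
13301 = 3×4029 + 1214
4029 = 3×1214 + 387
1214 = 3×387 + 53
387 = 7×53 + 16
53 = 3×16 + 5
16 = 3×5 + 1
5 = 5×1 + 0
Back-substitute:
1 = 16 − 3·5
1 = −3·53 + 10·16
1 = 10·387 − 73·53
1 = −73·1214 + 229·387
1 = 229·4029 − 760·1214
1 = −760·13301 + 2509·4029
So 4029⁻¹ ≡ 2509 (mod 13301).
Then x ≡ 2509·5300 ≡ 10001 (mod 13301); the smallest non-negative solution is x = 10001.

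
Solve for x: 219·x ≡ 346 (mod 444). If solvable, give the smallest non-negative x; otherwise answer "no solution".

gcd(219, 444):
444 = 2·219 + 6
219 = 36·6 + 3
6 = 2·3 + 0
gcd = 3, but 3 ∤ 346, so the congruence has no solution.

no solution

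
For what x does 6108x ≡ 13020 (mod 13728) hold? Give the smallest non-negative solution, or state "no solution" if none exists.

809

First find gcd(6108, 13728):
13728 = 2×6108 + 1512
6108 = 4×1512 + 60
1512 = 25×60 + 12
60 = 5×12 + 0
gcd = 12 and 12 | 13020, so solutions exist. Divide through by 12: 509x ≡ 1085 (mod 1144).
Now find 509⁻¹ mod 1144:
1144 = 2×509 + 126
509 = 4×126 + 5
126 = 25×5 + 1
5 = 5×1 + 0
Back-substitute:
1 = 126 − 25·5
1 = −25·509 + 101·126
1 = 101·1144 − 227·509
So 509·(-227) ≡ 1 (mod 1144), i.e. 509⁻¹ ≡ 917.
Then x ≡ 917·1085 ≡ 809 (mod 1144); the smallest non-negative solution is x = 809.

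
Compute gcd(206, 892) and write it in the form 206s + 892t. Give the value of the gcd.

Apply Euclid's algorithm to 892 and 206:
892 = 4·206 + 68
206 = 3·68 + 2
68 = 34·2 + 0
gcd(206, 892) = 2.
Working backward:
2 = 206 − 3·68
2 = −3·892 + 13·206
So 2 = (-3)·892 + (13)·206.

2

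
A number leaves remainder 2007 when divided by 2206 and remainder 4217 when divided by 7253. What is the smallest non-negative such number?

482915

Write x = 2007 + 2206·k. Then 2206·k ≡ 4217 − 2007 ≡ 2210 (mod 7253).
Need 2206⁻¹ mod 7253. Extended Euclid on (7253, 2206):
7253 = 3×2206 + 635
2206 = 3×635 + 301
635 = 2×301 + 33
301 = 9×33 + 4
33 = 8×4 + 1
4 = 4×1 + 0
Back-substitute:
1 = 33 − 8·4
1 = −8·301 + 73·33
1 = 73·635 − 154·301
1 = −154·2206 + 535·635
1 = 535·7253 − 1759·2206
2206⁻¹ ≡ 5494 (mod 7253), so k ≡ 5494·2210 ≡ 218 (mod 7253).
x = 2007 + 2206·218 = 482915.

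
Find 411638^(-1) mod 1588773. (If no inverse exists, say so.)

882062

Apply the Euclidean algorithm to 1588773 and 411638:
1588773 = 3·411638 + 353859
411638 = 1·353859 + 57779
353859 = 6·57779 + 7185
57779 = 8·7185 + 299
7185 = 24·299 + 9
299 = 33·9 + 2
9 = 4·2 + 1
2 = 2·1 + 0
gcd = 1, so the inverse exists. Back-substitute:
1 = 9 − 4·2
1 = −4·299 + 133·9
1 = 133·7185 − 3196·299
1 = −3196·57779 + 25701·7185
1 = 25701·353859 − 157402·57779
1 = −157402·411638 + 183103·353859
1 = 183103·1588773 − 706711·411638
Hence 411638⁻¹ ≡ -706711 ≡ 882062 (mod 1588773).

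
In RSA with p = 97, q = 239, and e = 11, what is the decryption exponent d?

φ(n) = (p−1)(q−1) = 96·238 = 22848.
Need d with 11·d ≡ 1 (mod 22848). Apply the extended Euclidean algorithm:
22848 = 2077×11 + 1
11 = 11×1 + 0
Back-substitute:
1 = 22848 − 2077·11
So 11·(-2077) ≡ 1 (mod 22848), hence d ≡ -2077 ≡ 20771 (mod 22848).

20771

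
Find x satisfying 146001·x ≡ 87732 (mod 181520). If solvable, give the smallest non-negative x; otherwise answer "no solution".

First find gcd(146001, 181520):
181520 = 1*146001 + 35519
146001 = 4*35519 + 3925
35519 = 9*3925 + 194
3925 = 20*194 + 45
194 = 4*45 + 14
45 = 3*14 + 3
14 = 4*3 + 2
3 = 1*2 + 1
2 = 2*1 + 0
gcd = 1, so a unique solution mod 181520 exists.
Back-substitute for the Bézout coefficients:
1 = 3 − 2
1 = −14 + 5·3
1 = 5·45 − 16·14
1 = −16·194 + 69·45
1 = 69·3925 − 1396·194
1 = −1396·35519 + 12633·3925
1 = 12633·146001 − 51928·35519
1 = −51928·181520 + 64561·146001
So 146001·(64561) ≡ 1 (mod 181520), giving 146001⁻¹ ≡ 64561.
x ≡ 146001⁻¹·87732 ≡ 64561·87732 ≡ 97092 (mod 181520).

97092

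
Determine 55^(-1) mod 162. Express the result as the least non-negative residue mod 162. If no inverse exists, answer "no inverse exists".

109

Apply the Euclidean algorithm to 162 and 55:
162 = 2·55 + 52
55 = 1·52 + 3
52 = 17·3 + 1
3 = 3·1 + 0
gcd = 1, so the inverse exists. Back-substitute:
1 = 52 − 17·3
1 = −17·55 + 18·52
1 = 18·162 − 53·55
So 55·(-53) ≡ 1 (mod 162), and -53 ≡ 109 (mod 162).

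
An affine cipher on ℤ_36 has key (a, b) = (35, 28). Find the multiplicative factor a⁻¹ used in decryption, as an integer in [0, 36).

gcd(36, 35) by repeated division:
36 = 1·35 + 1
35 = 35·1 + 0
The gcd is 1. Working backward:
1 = 36 − 35
Hence 35⁻¹ ≡ -1 ≡ 35 (mod 36).

35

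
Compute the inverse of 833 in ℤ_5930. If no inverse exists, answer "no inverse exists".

Apply the Euclidean algorithm to 5930 and 833:
5930 = 7*833 + 99
833 = 8*99 + 41
99 = 2*41 + 17
41 = 2*17 + 7
17 = 2*7 + 3
7 = 2*3 + 1
3 = 3*1 + 0
The gcd is 1. Working backward:
1 = 7 − 2·3
1 = −2·17 + 5·7
1 = 5·41 − 12·17
1 = −12·99 + 29·41
1 = 29·833 − 244·99
1 = −244·5930 + 1737·833
So 833·1737 ≡ 1 (mod 5930).

1737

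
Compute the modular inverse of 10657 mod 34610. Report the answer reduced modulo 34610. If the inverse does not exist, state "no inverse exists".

Run Euclid on (34610, 10657):
34610 = 3×10657 + 2639
10657 = 4×2639 + 101
2639 = 26×101 + 13
101 = 7×13 + 10
13 = 1×10 + 3
10 = 3×3 + 1
3 = 3×1 + 0
The gcd is 1. Working backward:
1 = 10 − 3·3
1 = −3·13 + 4·10
1 = 4·101 − 31·13
1 = −31·2639 + 810·101
1 = 810·10657 − 3271·2639
1 = −3271·34610 + 10623·10657
So 10657·10623 ≡ 1 (mod 34610).

10623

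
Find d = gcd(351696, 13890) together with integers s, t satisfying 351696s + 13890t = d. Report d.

6

Euclidean algorithm:
351696 = 25×13890 + 4446
13890 = 3×4446 + 552
4446 = 8×552 + 30
552 = 18×30 + 12
30 = 2×12 + 6
12 = 2×6 + 0
gcd(351696, 13890) = 6.
Back-substituting:
6 = 30 − 2·12
6 = −2·552 + 37·30
6 = 37·4446 − 298·552
6 = −298·13890 + 931·4446
6 = 931·351696 − 23573·13890
So 6 = (931)·351696 + (-23573)·13890.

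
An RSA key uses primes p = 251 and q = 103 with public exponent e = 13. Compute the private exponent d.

φ(n) = (p−1)(q−1) = 250·102 = 25500.
Need d with 13·d ≡ 1 (mod 25500). Apply the extended Euclidean algorithm:
25500 = 1961·13 + 7
13 = 1·7 + 6
7 = 1·6 + 1
6 = 6·1 + 0
Back-substitute:
1 = 7 − 6
1 = −13 + 2·7
1 = 2·25500 − 3923·13
So 13·(-3923) ≡ 1 (mod 25500), hence d ≡ -3923 ≡ 21577 (mod 25500).

21577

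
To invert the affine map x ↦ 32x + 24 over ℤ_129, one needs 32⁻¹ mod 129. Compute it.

gcd(129, 32) by repeated division:
129 = 4*32 + 1
32 = 32*1 + 0
gcd = 1, so the inverse exists. Back-substitute:
1 = 129 − 4·32
Thus 32·(-4) ≡ 1 (mod 129); reducing, -4 mod 129 = 125.

125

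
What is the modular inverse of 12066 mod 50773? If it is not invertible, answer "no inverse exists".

Apply the Euclidean algorithm to 50773 and 12066:
50773 = 4*12066 + 2509
12066 = 4*2509 + 2030
2509 = 1*2030 + 479
2030 = 4*479 + 114
479 = 4*114 + 23
114 = 4*23 + 22
23 = 1*22 + 1
22 = 22*1 + 0
gcd = 1, so the inverse exists. Back-substitute:
1 = 23 − 22
1 = −114 + 5·23
1 = 5·479 − 21·114
1 = −21·2030 + 89·479
1 = 89·2509 − 110·2030
1 = −110·12066 + 529·2509
1 = 529·50773 − 2226·12066
So 12066·(-2226) ≡ 1 (mod 50773), and -2226 ≡ 48547 (mod 50773).

48547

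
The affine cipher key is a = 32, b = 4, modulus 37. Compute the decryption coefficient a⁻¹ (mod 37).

Apply the Euclidean algorithm to 37 and 32:
37 = 1*32 + 5
32 = 6*5 + 2
5 = 2*2 + 1
2 = 2*1 + 0
gcd = 1, so the inverse exists. Back-substitute:
1 = 5 − 2·2
1 = −2·32 + 13·5
1 = 13·37 − 15·32
Hence 32⁻¹ ≡ -15 ≡ 22 (mod 37).

22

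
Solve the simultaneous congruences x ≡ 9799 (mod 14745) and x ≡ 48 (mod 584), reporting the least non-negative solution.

Write x = 9799 + 14745·k. Then 14745·k ≡ 48 − 9799 ≡ 177 (mod 584).
Need 14745⁻¹ mod 584. Extended Euclid on (584, 145):
584 = 4*145 + 4
145 = 36*4 + 1
4 = 4*1 + 0
Back-substitute:
1 = 145 − 36·4
1 = −36·584 + 145·145
14745⁻¹ ≡ 145 (mod 584), so k ≡ 145·177 ≡ 553 (mod 584).
x = 9799 + 14745·553 = 8163784.

8163784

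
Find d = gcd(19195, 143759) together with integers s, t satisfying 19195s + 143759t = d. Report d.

Euclidean algorithm:
143759 = 7·19195 + 9394
19195 = 2·9394 + 407
9394 = 23·407 + 33
407 = 12·33 + 11
33 = 3·11 + 0
gcd(19195, 143759) = 11.
Back-substituting:
11 = 407 − 12·33
11 = −12·9394 + 277·407
11 = 277·19195 − 566·9394
11 = −566·143759 + 4239·19195
So 11 = (-566)·143759 + (4239)·19195.

11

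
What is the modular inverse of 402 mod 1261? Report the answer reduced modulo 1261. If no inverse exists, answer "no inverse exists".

298

gcd(1261, 402) by repeated division:
1261 = 3·402 + 55
402 = 7·55 + 17
55 = 3·17 + 4
17 = 4·4 + 1
4 = 4·1 + 0
Since gcd(402, 1261) = 1, back-substitute to write 1 as a combination:
1 = 17 − 4·4
1 = −4·55 + 13·17
1 = 13·402 − 95·55
1 = −95·1261 + 298·402
So 402·298 ≡ 1 (mod 1261).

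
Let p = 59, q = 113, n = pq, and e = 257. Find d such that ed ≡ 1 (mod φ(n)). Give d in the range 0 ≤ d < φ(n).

1921

φ(n) = (p−1)(q−1) = 58·112 = 6496.
Need d with 257·d ≡ 1 (mod 6496). Apply the extended Euclidean algorithm:
6496 = 25×257 + 71
257 = 3×71 + 44
71 = 1×44 + 27
44 = 1×27 + 17
27 = 1×17 + 10
17 = 1×10 + 7
10 = 1×7 + 3
7 = 2×3 + 1
3 = 3×1 + 0
Back-substitute:
1 = 7 − 2·3
1 = −2·10 + 3·7
1 = 3·17 − 5·10
1 = −5·27 + 8·17
1 = 8·44 − 13·27
1 = −13·71 + 21·44
1 = 21·257 − 76·71
1 = −76·6496 + 1921·257
So 257·1921 ≡ 1 (mod 6496), hence d = 1921.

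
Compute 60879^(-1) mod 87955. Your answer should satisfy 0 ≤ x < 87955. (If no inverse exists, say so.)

no inverse exists

Compute gcd(60879, 87955):
87955 = 1·60879 + 27076
60879 = 2·27076 + 6727
27076 = 4·6727 + 168
6727 = 40·168 + 7
168 = 24·7 + 0
Since gcd = 7 > 1, 60879 is not a unit mod 87955.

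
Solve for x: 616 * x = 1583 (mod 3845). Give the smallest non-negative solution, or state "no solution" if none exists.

633

First find gcd(616, 3845):
3845 = 6·616 + 149
616 = 4·149 + 20
149 = 7·20 + 9
20 = 2·9 + 2
9 = 4·2 + 1
2 = 2·1 + 0
gcd = 1, so a unique solution mod 3845 exists.
Back-substitute for the Bézout coefficients:
1 = 9 − 4·2
1 = −4·20 + 9·9
1 = 9·149 − 67·20
1 = −67·616 + 277·149
1 = 277·3845 − 1729·616
So 616·(-1729) ≡ 1 (mod 3845), giving 616⁻¹ ≡ 2116.
x ≡ 616⁻¹·1583 ≡ 2116·1583 ≡ 633 (mod 3845).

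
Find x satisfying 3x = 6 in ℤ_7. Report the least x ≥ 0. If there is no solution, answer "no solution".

First find gcd(3, 7):
7 = 2*3 + 1
3 = 3*1 + 0
gcd = 1, so a unique solution mod 7 exists.
Back-substitute for the Bézout coefficients:
1 = 7 − 2·3
So 3·(-2) ≡ 1 (mod 7), giving 3⁻¹ ≡ 5.
x ≡ 3⁻¹·6 ≡ 5·6 ≡ 2 (mod 7).

2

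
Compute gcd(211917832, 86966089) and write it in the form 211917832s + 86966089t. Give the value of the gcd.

Euclidean algorithm:
211917832 = 2*86966089 + 37985654
86966089 = 2*37985654 + 10994781
37985654 = 3*10994781 + 5001311
10994781 = 2*5001311 + 992159
5001311 = 5*992159 + 40516
992159 = 24*40516 + 19775
40516 = 2*19775 + 966
19775 = 20*966 + 455
966 = 2*455 + 56
455 = 8*56 + 7
56 = 8*7 + 0
gcd(211917832, 86966089) = 7.
Express as a combination:
7 = 455 − 8·56
7 = −8·966 + 17·455
7 = 17·19775 − 348·966
7 = −348·40516 + 713·19775
7 = 713·992159 − 17460·40516
7 = −17460·5001311 + 88013·992159
7 = 88013·10994781 − 193486·5001311
7 = −193486·37985654 + 668471·10994781
7 = 668471·86966089 − 1530428·37985654
7 = −1530428·211917832 + 3729327·86966089
So 7 = (-1530428)·211917832 + (3729327)·86966089.

7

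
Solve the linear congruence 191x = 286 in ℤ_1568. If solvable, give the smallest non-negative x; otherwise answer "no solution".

962

First find gcd(191, 1568):
1568 = 8*191 + 40
191 = 4*40 + 31
40 = 1*31 + 9
31 = 3*9 + 4
9 = 2*4 + 1
4 = 4*1 + 0
gcd = 1, so a unique solution mod 1568 exists.
Back-substitute for the Bézout coefficients:
1 = 9 − 2·4
1 = −2·31 + 7·9
1 = 7·40 − 9·31
1 = −9·191 + 43·40
1 = 43·1568 − 353·191
So 191·(-353) ≡ 1 (mod 1568), giving 191⁻¹ ≡ 1215.
x ≡ 191⁻¹·286 ≡ 1215·286 ≡ 962 (mod 1568).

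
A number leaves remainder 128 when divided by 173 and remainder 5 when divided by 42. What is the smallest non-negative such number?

Write x = 128 + 173·k. Then 173·k ≡ 5 − 128 ≡ 3 (mod 42).
Need 173⁻¹ mod 42. Extended Euclid on (42, 5):
42 = 8*5 + 2
5 = 2*2 + 1
2 = 2*1 + 0
Back-substitute:
1 = 5 − 2·2
1 = −2·42 + 17·5
173⁻¹ ≡ 17 (mod 42), so k ≡ 17·3 ≡ 9 (mod 42).
x = 128 + 173·9 = 1685.

1685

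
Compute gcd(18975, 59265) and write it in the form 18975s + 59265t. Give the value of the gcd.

15

Apply Euclid's algorithm to 59265 and 18975:
59265 = 3*18975 + 2340
18975 = 8*2340 + 255
2340 = 9*255 + 45
255 = 5*45 + 30
45 = 1*30 + 15
30 = 2*15 + 0
gcd(18975, 59265) = 15.
Working backward:
15 = 45 − 30
15 = −255 + 6·45
15 = 6·2340 − 55·255
15 = −55·18975 + 446·2340
15 = 446·59265 − 1393·18975
So 15 = (446)·59265 + (-1393)·18975.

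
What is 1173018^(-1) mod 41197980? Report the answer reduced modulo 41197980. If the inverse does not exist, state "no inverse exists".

Euclidean algorithm on 41197980, 1173018:
41197980 = 35×1173018 + 142350
1173018 = 8×142350 + 34218
142350 = 4×34218 + 5478
34218 = 6×5478 + 1350
5478 = 4×1350 + 78
1350 = 17×78 + 24
78 = 3×24 + 6
24 = 4×6 + 0
Since gcd = 6 > 1, 1173018 is not a unit mod 41197980.

no inverse exists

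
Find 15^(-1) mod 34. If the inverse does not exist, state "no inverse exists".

25

Extended Euclidean algorithm:
34 = 2×15 + 4
15 = 3×4 + 3
4 = 1×3 + 1
3 = 3×1 + 0
Since gcd(15, 34) = 1, back-substitute to write 1 as a combination:
1 = 4 − 3
1 = −15 + 4·4
1 = 4·34 − 9·15
Thus 15·(-9) ≡ 1 (mod 34); reducing, -9 mod 34 = 25.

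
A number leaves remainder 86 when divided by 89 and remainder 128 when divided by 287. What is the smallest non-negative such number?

Write x = 86 + 89·k. Then 89·k ≡ 128 − 86 ≡ 42 (mod 287).
Need 89⁻¹ mod 287. Extended Euclid on (287, 89):
287 = 3*89 + 20
89 = 4*20 + 9
20 = 2*9 + 2
9 = 4*2 + 1
2 = 2*1 + 0
Back-substitute:
1 = 9 − 4·2
1 = −4·20 + 9·9
1 = 9·89 − 40·20
1 = −40·287 + 129·89
89⁻¹ ≡ 129 (mod 287), so k ≡ 129·42 ≡ 252 (mod 287).
x = 86 + 89·252 = 22514.

22514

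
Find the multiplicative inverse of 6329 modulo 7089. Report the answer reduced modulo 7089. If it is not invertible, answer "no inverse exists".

Run Euclid on (7089, 6329):
7089 = 1·6329 + 760
6329 = 8·760 + 249
760 = 3·249 + 13
249 = 19·13 + 2
13 = 6·2 + 1
2 = 2·1 + 0
gcd = 1, so the inverse exists. Back-substitute:
1 = 13 − 6·2
1 = −6·249 + 115·13
1 = 115·760 − 351·249
1 = −351·6329 + 2923·760
1 = 2923·7089 − 3274·6329
So 6329·(-3274) ≡ 1 (mod 7089), and -3274 ≡ 3815 (mod 7089).

3815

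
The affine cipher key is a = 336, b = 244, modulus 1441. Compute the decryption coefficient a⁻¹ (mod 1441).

1025

Extended Euclidean algorithm:
1441 = 4×336 + 97
336 = 3×97 + 45
97 = 2×45 + 7
45 = 6×7 + 3
7 = 2×3 + 1
3 = 3×1 + 0
gcd = 1, so the inverse exists. Back-substitute:
1 = 7 − 2·3
1 = −2·45 + 13·7
1 = 13·97 − 28·45
1 = −28·336 + 97·97
1 = 97·1441 − 416·336
Thus 336·(-416) ≡ 1 (mod 1441); reducing, -416 mod 1441 = 1025.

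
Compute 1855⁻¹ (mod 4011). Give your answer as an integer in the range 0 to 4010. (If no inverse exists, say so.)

Euclidean algorithm on 4011, 1855:
4011 = 2·1855 + 301
1855 = 6·301 + 49
301 = 6·49 + 7
49 = 7·7 + 0
Since gcd = 7 > 1, 1855 is not a unit mod 4011.

no inverse exists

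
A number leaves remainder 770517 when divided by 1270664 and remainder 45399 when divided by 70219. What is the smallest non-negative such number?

Write x = 770517 + 1270664·k. Then 1270664·k ≡ 45399 − 770517 ≡ 47291 (mod 70219).
Need 1270664⁻¹ mod 70219. Extended Euclid on (70219, 6722):
70219 = 10*6722 + 2999
6722 = 2*2999 + 724
2999 = 4*724 + 103
724 = 7*103 + 3
103 = 34*3 + 1
3 = 3*1 + 0
Back-substitute:
1 = 103 − 34·3
1 = −34·724 + 239·103
1 = 239·2999 − 990·724
1 = −990·6722 + 2219·2999
1 = 2219·70219 − 23180·6722
1270664⁻¹ ≡ 47039 (mod 70219), so k ≡ 47039·47291 ≡ 53648 (mod 70219).
x = 770517 + 1270664·53648 = 68169352789.

68169352789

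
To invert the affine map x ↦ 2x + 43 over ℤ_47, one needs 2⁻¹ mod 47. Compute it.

Apply the Euclidean algorithm to 47 and 2:
47 = 23×2 + 1
2 = 2×1 + 0
Since gcd(2, 47) = 1, back-substitute to write 1 as a combination:
1 = 47 − 23·2
So 2·(-23) ≡ 1 (mod 47), and -23 ≡ 24 (mod 47).

24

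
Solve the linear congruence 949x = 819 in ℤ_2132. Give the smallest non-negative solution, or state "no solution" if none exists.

75

First find gcd(949, 2132):
2132 = 2·949 + 234
949 = 4·234 + 13
234 = 18·13 + 0
gcd = 13 and 13 | 819, so solutions exist. Divide through by 13: 73x ≡ 63 (mod 164).
Now find 73⁻¹ mod 164:
164 = 2×73 + 18
73 = 4×18 + 1
18 = 18×1 + 0
Back-substitute:
1 = 73 − 4·18
1 = −4·164 + 9·73
So 73⁻¹ ≡ 9 (mod 164).
Then x ≡ 9·63 ≡ 75 (mod 164); the smallest non-negative solution is x = 75.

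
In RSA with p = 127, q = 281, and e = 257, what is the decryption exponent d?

10433

φ(n) = (p−1)(q−1) = 126·280 = 35280.
Need d with 257·d ≡ 1 (mod 35280). Apply the extended Euclidean algorithm:
35280 = 137·257 + 71
257 = 3·71 + 44
71 = 1·44 + 27
44 = 1·27 + 17
27 = 1·17 + 10
17 = 1·10 + 7
10 = 1·7 + 3
7 = 2·3 + 1
3 = 3·1 + 0
Back-substitute:
1 = 7 − 2·3
1 = −2·10 + 3·7
1 = 3·17 − 5·10
1 = −5·27 + 8·17
1 = 8·44 − 13·27
1 = −13·71 + 21·44
1 = 21·257 − 76·71
1 = −76·35280 + 10433·257
So 257·10433 ≡ 1 (mod 35280), hence d = 10433.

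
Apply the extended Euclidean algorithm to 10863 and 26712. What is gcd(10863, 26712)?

9

Apply Euclid's algorithm to 26712 and 10863:
26712 = 2×10863 + 4986
10863 = 2×4986 + 891
4986 = 5×891 + 531
891 = 1×531 + 360
531 = 1×360 + 171
360 = 2×171 + 18
171 = 9×18 + 9
18 = 2×9 + 0
gcd(10863, 26712) = 9.
Working backward:
9 = 171 − 9·18
9 = −9·360 + 19·171
9 = 19·531 − 28·360
9 = −28·891 + 47·531
9 = 47·4986 − 263·891
9 = −263·10863 + 573·4986
9 = 573·26712 − 1409·10863
So 9 = (573)·26712 + (-1409)·10863.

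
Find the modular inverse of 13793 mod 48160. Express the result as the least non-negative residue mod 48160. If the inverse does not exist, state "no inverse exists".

Apply the Euclidean algorithm to 48160 and 13793:
48160 = 3·13793 + 6781
13793 = 2·6781 + 231
6781 = 29·231 + 82
231 = 2·82 + 67
82 = 1·67 + 15
67 = 4·15 + 7
15 = 2·7 + 1
7 = 7·1 + 0
The gcd is 1. Working backward:
1 = 15 − 2·7
1 = −2·67 + 9·15
1 = 9·82 − 11·67
1 = −11·231 + 31·82
1 = 31·6781 − 910·231
1 = −910·13793 + 1851·6781
1 = 1851·48160 − 6463·13793
Hence 13793⁻¹ ≡ -6463 ≡ 41697 (mod 48160).

41697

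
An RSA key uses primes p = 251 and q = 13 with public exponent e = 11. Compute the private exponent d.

1091

φ(n) = (p−1)(q−1) = 250·12 = 3000.
Need d with 11·d ≡ 1 (mod 3000). Apply the extended Euclidean algorithm:
3000 = 272×11 + 8
11 = 1×8 + 3
8 = 2×3 + 2
3 = 1×2 + 1
2 = 2×1 + 0
Back-substitute:
1 = 3 − 2
1 = −8 + 3·3
1 = 3·11 − 4·8
1 = −4·3000 + 1091·11
So 11·1091 ≡ 1 (mod 3000), hence d = 1091.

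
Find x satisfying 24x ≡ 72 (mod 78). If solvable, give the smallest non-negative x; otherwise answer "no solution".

First find gcd(24, 78):
78 = 3*24 + 6
24 = 4*6 + 0
gcd = 6 and 6 | 72, so solutions exist. Divide through by 6: 4x ≡ 12 (mod 13).
Now find 4⁻¹ mod 13:
13 = 3×4 + 1
4 = 4×1 + 0
Back-substitute:
1 = 13 − 3·4
So 4·(-3) ≡ 1 (mod 13), i.e. 4⁻¹ ≡ 10.
Then x ≡ 10·12 ≡ 3 (mod 13); the smallest non-negative solution is x = 3.

3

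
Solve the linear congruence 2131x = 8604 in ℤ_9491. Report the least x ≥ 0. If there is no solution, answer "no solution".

First find gcd(2131, 9491):
9491 = 4·2131 + 967
2131 = 2·967 + 197
967 = 4·197 + 179
197 = 1·179 + 18
179 = 9·18 + 17
18 = 1·17 + 1
17 = 17·1 + 0
gcd = 1, so a unique solution mod 9491 exists.
Back-substitute for the Bézout coefficients:
1 = 18 − 17
1 = −179 + 10·18
1 = 10·197 − 11·179
1 = −11·967 + 54·197
1 = 54·2131 − 119·967
1 = −119·9491 + 530·2131
So 2131·(530) ≡ 1 (mod 9491), giving 2131⁻¹ ≡ 530.
x ≡ 2131⁻¹·8604 ≡ 530·8604 ≡ 4440 (mod 9491).

4440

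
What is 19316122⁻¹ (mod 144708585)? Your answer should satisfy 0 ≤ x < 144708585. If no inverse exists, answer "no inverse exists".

Compute gcd(19316122, 144708585):
144708585 = 7×19316122 + 9495731
19316122 = 2×9495731 + 324660
9495731 = 29×324660 + 80591
324660 = 4×80591 + 2296
80591 = 35×2296 + 231
2296 = 9×231 + 217
231 = 1×217 + 14
217 = 15×14 + 7
14 = 2×7 + 0
Since gcd = 7 > 1, 19316122 is not a unit mod 144708585.

no inverse exists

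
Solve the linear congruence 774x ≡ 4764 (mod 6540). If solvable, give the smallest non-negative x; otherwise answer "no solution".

116

First find gcd(774, 6540):
6540 = 8×774 + 348
774 = 2×348 + 78
348 = 4×78 + 36
78 = 2×36 + 6
36 = 6×6 + 0
gcd = 6 and 6 | 4764, so solutions exist. Divide through by 6: 129x ≡ 794 (mod 1090).
Now find 129⁻¹ mod 1090:
1090 = 8*129 + 58
129 = 2*58 + 13
58 = 4*13 + 6
13 = 2*6 + 1
6 = 6*1 + 0
Back-substitute:
1 = 13 − 2·6
1 = −2·58 + 9·13
1 = 9·129 − 20·58
1 = −20·1090 + 169·129
So 129⁻¹ ≡ 169 (mod 1090).
Then x ≡ 169·794 ≡ 116 (mod 1090); the smallest non-negative solution is x = 116.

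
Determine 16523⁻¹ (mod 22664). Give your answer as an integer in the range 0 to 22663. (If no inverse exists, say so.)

5499

gcd(22664, 16523) by repeated division:
22664 = 1*16523 + 6141
16523 = 2*6141 + 4241
6141 = 1*4241 + 1900
4241 = 2*1900 + 441
1900 = 4*441 + 136
441 = 3*136 + 33
136 = 4*33 + 4
33 = 8*4 + 1
4 = 4*1 + 0
The gcd is 1. Working backward:
1 = 33 − 8·4
1 = −8·136 + 33·33
1 = 33·441 − 107·136
1 = −107·1900 + 461·441
1 = 461·4241 − 1029·1900
1 = −1029·6141 + 1490·4241
1 = 1490·16523 − 4009·6141
1 = −4009·22664 + 5499·16523
So 16523·5499 ≡ 1 (mod 22664).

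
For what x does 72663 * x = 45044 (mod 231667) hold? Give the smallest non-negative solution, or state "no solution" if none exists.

First find gcd(72663, 231667):
231667 = 3·72663 + 13678
72663 = 5·13678 + 4273
13678 = 3·4273 + 859
4273 = 4·859 + 837
859 = 1·837 + 22
837 = 38·22 + 1
22 = 22·1 + 0
gcd = 1, so a unique solution mod 231667 exists.
Back-substitute for the Bézout coefficients:
1 = 837 − 38·22
1 = −38·859 + 39·837
1 = 39·4273 − 194·859
1 = −194·13678 + 621·4273
1 = 621·72663 − 3299·13678
1 = −3299·231667 + 10518·72663
So 72663·(10518) ≡ 1 (mod 231667), giving 72663⁻¹ ≡ 10518.
x ≡ 72663⁻¹·45044 ≡ 10518·45044 ≡ 13777 (mod 231667).

13777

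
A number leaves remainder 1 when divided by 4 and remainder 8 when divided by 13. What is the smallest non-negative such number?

Write x = 1 + 4·k. Then 4·k ≡ 8 − 1 ≡ 7 (mod 13).
Need 4⁻¹ mod 13. Extended Euclid on (13, 4):
13 = 3·4 + 1
4 = 4·1 + 0
Back-substitute:
1 = 13 − 3·4
4⁻¹ ≡ 10 (mod 13), so k ≡ 10·7 ≡ 5 (mod 13).
x = 1 + 4·5 = 21.

21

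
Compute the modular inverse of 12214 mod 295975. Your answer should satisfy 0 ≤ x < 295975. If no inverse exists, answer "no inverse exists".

136259

gcd(295975, 12214) by repeated division:
295975 = 24*12214 + 2839
12214 = 4*2839 + 858
2839 = 3*858 + 265
858 = 3*265 + 63
265 = 4*63 + 13
63 = 4*13 + 11
13 = 1*11 + 2
11 = 5*2 + 1
2 = 2*1 + 0
Since gcd(12214, 295975) = 1, back-substitute to write 1 as a combination:
1 = 11 − 5·2
1 = −5·13 + 6·11
1 = 6·63 − 29·13
1 = −29·265 + 122·63
1 = 122·858 − 395·265
1 = −395·2839 + 1307·858
1 = 1307·12214 − 5623·2839
1 = −5623·295975 + 136259·12214
So 12214·136259 ≡ 1 (mod 295975).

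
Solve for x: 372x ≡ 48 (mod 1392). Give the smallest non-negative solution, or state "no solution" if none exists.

60

First find gcd(372, 1392):
1392 = 3·372 + 276
372 = 1·276 + 96
276 = 2·96 + 84
96 = 1·84 + 12
84 = 7·12 + 0
gcd = 12 and 12 | 48, so solutions exist. Divide through by 12: 31x ≡ 4 (mod 116).
Now find 31⁻¹ mod 116:
116 = 3·31 + 23
31 = 1·23 + 8
23 = 2·8 + 7
8 = 1·7 + 1
7 = 7·1 + 0
Back-substitute:
1 = 8 − 7
1 = −23 + 3·8
1 = 3·31 − 4·23
1 = −4·116 + 15·31
So 31⁻¹ ≡ 15 (mod 116).
Then x ≡ 15·4 ≡ 60 (mod 116); the smallest non-negative solution is x = 60.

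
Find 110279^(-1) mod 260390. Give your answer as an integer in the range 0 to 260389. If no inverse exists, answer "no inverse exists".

Euclidean algorithm on 260390, 110279:
260390 = 2*110279 + 39832
110279 = 2*39832 + 30615
39832 = 1*30615 + 9217
30615 = 3*9217 + 2964
9217 = 3*2964 + 325
2964 = 9*325 + 39
325 = 8*39 + 13
39 = 3*13 + 0
Since gcd = 13 > 1, 110279 is not a unit mod 260390.

no inverse exists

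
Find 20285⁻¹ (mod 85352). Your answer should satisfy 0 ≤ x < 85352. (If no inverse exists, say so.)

Run Euclid on (85352, 20285):
85352 = 4*20285 + 4212
20285 = 4*4212 + 3437
4212 = 1*3437 + 775
3437 = 4*775 + 337
775 = 2*337 + 101
337 = 3*101 + 34
101 = 2*34 + 33
34 = 1*33 + 1
33 = 33*1 + 0
The gcd is 1. Working backward:
1 = 34 − 33
1 = −101 + 3·34
1 = 3·337 − 10·101
1 = −10·775 + 23·337
1 = 23·3437 − 102·775
1 = −102·4212 + 125·3437
1 = 125·20285 − 602·4212
1 = −602·85352 + 2533·20285
So 20285·2533 ≡ 1 (mod 85352).

2533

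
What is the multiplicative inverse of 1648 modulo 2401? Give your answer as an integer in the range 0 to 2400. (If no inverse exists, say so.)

558

Run Euclid on (2401, 1648):
2401 = 1*1648 + 753
1648 = 2*753 + 142
753 = 5*142 + 43
142 = 3*43 + 13
43 = 3*13 + 4
13 = 3*4 + 1
4 = 4*1 + 0
The gcd is 1. Working backward:
1 = 13 − 3·4
1 = −3·43 + 10·13
1 = 10·142 − 33·43
1 = −33·753 + 175·142
1 = 175·1648 − 383·753
1 = −383·2401 + 558·1648
So 1648·558 ≡ 1 (mod 2401).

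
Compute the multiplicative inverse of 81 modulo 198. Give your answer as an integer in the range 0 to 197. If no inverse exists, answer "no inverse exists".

no inverse exists

Compute gcd(81, 198):
198 = 2×81 + 36
81 = 2×36 + 9
36 = 4×9 + 0
The gcd is 9, not 1, hence no inverse exists.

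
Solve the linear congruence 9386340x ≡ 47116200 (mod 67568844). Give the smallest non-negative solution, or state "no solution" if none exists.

First find gcd(9386340, 67568844):
67568844 = 7*9386340 + 1864464
9386340 = 5*1864464 + 64020
1864464 = 29*64020 + 7884
64020 = 8*7884 + 948
7884 = 8*948 + 300
948 = 3*300 + 48
300 = 6*48 + 12
48 = 4*12 + 0
gcd = 12 and 12 | 47116200, so solutions exist. Divide through by 12: 782195x ≡ 3926350 (mod 5630737).
Now find 782195⁻¹ mod 5630737:
5630737 = 7*782195 + 155372
782195 = 5*155372 + 5335
155372 = 29*5335 + 657
5335 = 8*657 + 79
657 = 8*79 + 25
79 = 3*25 + 4
25 = 6*4 + 1
4 = 4*1 + 0
Back-substitute:
1 = 25 − 6·4
1 = −6·79 + 19·25
1 = 19·657 − 158·79
1 = −158·5335 + 1283·657
1 = 1283·155372 − 37365·5335
1 = −37365·782195 + 188108·155372
1 = 188108·5630737 − 1354121·782195
So 782195·(-1354121) ≡ 1 (mod 5630737), i.e. 782195⁻¹ ≡ 4276616.
Then x ≡ 4276616·3926350 ≡ 2855056 (mod 5630737); the smallest non-negative solution is x = 2855056.

2855056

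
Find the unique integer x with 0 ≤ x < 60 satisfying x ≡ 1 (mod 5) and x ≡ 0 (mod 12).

Write x = 1 + 5·k. Then 5·k ≡ 0 − 1 ≡ 11 (mod 12).
Need 5⁻¹ mod 12. Extended Euclid on (12, 5):
12 = 2·5 + 2
5 = 2·2 + 1
2 = 2·1 + 0
Back-substitute:
1 = 5 − 2·2
1 = −2·12 + 5·5
5⁻¹ ≡ 5 (mod 12), so k ≡ 5·11 ≡ 7 (mod 12).
x = 1 + 5·7 = 36.

36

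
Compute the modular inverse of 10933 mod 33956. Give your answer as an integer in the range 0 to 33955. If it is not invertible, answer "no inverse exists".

no inverse exists

Compute gcd(10933, 33956):
33956 = 3×10933 + 1157
10933 = 9×1157 + 520
1157 = 2×520 + 117
520 = 4×117 + 52
117 = 2×52 + 13
52 = 4×13 + 0
Since gcd = 13 > 1, 10933 is not a unit mod 33956.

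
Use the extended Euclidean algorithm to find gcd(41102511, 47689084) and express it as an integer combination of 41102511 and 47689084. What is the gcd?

1

Repeated division:
47689084 = 1×41102511 + 6586573
41102511 = 6×6586573 + 1583073
6586573 = 4×1583073 + 254281
1583073 = 6×254281 + 57387
254281 = 4×57387 + 24733
57387 = 2×24733 + 7921
24733 = 3×7921 + 970
7921 = 8×970 + 161
970 = 6×161 + 4
161 = 40×4 + 1
4 = 4×1 + 0
gcd(41102511, 47689084) = 1.
Back-substituting:
1 = 161 − 40·4
1 = −40·970 + 241·161
1 = 241·7921 − 1968·970
1 = −1968·24733 + 6145·7921
1 = 6145·57387 − 14258·24733
1 = −14258·254281 + 63177·57387
1 = 63177·1583073 − 393320·254281
1 = −393320·6586573 + 1636457·1583073
1 = 1636457·41102511 − 10212062·6586573
1 = −10212062·47689084 + 11848519·41102511
So 1 = (-10212062)·47689084 + (11848519)·41102511.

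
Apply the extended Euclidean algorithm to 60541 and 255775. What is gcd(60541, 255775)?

13

Repeated division:
255775 = 4×60541 + 13611
60541 = 4×13611 + 6097
13611 = 2×6097 + 1417
6097 = 4×1417 + 429
1417 = 3×429 + 130
429 = 3×130 + 39
130 = 3×39 + 13
39 = 3×13 + 0
gcd(60541, 255775) = 13.
Working backward:
13 = 130 − 3·39
13 = −3·429 + 10·130
13 = 10·1417 − 33·429
13 = −33·6097 + 142·1417
13 = 142·13611 − 317·6097
13 = −317·60541 + 1410·13611
13 = 1410·255775 − 5957·60541
So 13 = (1410)·255775 + (-5957)·60541.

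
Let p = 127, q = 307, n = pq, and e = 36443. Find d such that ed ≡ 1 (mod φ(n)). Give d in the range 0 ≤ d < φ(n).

φ(n) = (p−1)(q−1) = 126·306 = 38556.
Need d with 36443·d ≡ 1 (mod 38556). Apply the extended Euclidean algorithm:
38556 = 1·36443 + 2113
36443 = 17·2113 + 522
2113 = 4·522 + 25
522 = 20·25 + 22
25 = 1·22 + 3
22 = 7·3 + 1
3 = 3·1 + 0
Back-substitute:
1 = 22 − 7·3
1 = −7·25 + 8·22
1 = 8·522 − 167·25
1 = −167·2113 + 676·522
1 = 676·36443 − 11659·2113
1 = −11659·38556 + 12335·36443
So 36443·12335 ≡ 1 (mod 38556), hence d = 12335.

12335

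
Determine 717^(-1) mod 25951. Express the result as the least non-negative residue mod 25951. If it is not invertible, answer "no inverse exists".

3547

Apply the Euclidean algorithm to 25951 and 717:
25951 = 36×717 + 139
717 = 5×139 + 22
139 = 6×22 + 7
22 = 3×7 + 1
7 = 7×1 + 0
The gcd is 1. Working backward:
1 = 22 − 3·7
1 = −3·139 + 19·22
1 = 19·717 − 98·139
1 = −98·25951 + 3547·717
So 717·3547 ≡ 1 (mod 25951).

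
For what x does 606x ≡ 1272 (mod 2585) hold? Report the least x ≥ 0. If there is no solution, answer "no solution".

2152

First find gcd(606, 2585):
2585 = 4*606 + 161
606 = 3*161 + 123
161 = 1*123 + 38
123 = 3*38 + 9
38 = 4*9 + 2
9 = 4*2 + 1
2 = 2*1 + 0
gcd = 1, so a unique solution mod 2585 exists.
Back-substitute for the Bézout coefficients:
1 = 9 − 4·2
1 = −4·38 + 17·9
1 = 17·123 − 55·38
1 = −55·161 + 72·123
1 = 72·606 − 271·161
1 = −271·2585 + 1156·606
So 606·(1156) ≡ 1 (mod 2585), giving 606⁻¹ ≡ 1156.
x ≡ 606⁻¹·1272 ≡ 1156·1272 ≡ 2152 (mod 2585).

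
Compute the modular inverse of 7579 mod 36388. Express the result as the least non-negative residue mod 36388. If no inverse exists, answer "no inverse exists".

Compute gcd(7579, 36388):
36388 = 4*7579 + 6072
7579 = 1*6072 + 1507
6072 = 4*1507 + 44
1507 = 34*44 + 11
44 = 4*11 + 0
The gcd is 11, not 1, hence no inverse exists.

no inverse exists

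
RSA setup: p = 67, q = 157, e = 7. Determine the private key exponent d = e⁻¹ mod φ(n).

1471

φ(n) = (p−1)(q−1) = 66·156 = 10296.
Need d with 7·d ≡ 1 (mod 10296). Apply the extended Euclidean algorithm:
10296 = 1470*7 + 6
7 = 1*6 + 1
6 = 6*1 + 0
Back-substitute:
1 = 7 − 6
1 = −10296 + 1471·7
So 7·1471 ≡ 1 (mod 10296), hence d = 1471.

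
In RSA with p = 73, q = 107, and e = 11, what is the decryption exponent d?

φ(n) = (p−1)(q−1) = 72·106 = 7632.
Need d with 11·d ≡ 1 (mod 7632). Apply the extended Euclidean algorithm:
7632 = 693*11 + 9
11 = 1*9 + 2
9 = 4*2 + 1
2 = 2*1 + 0
Back-substitute:
1 = 9 − 4·2
1 = −4·11 + 5·9
1 = 5·7632 − 3469·11
So 11·(-3469) ≡ 1 (mod 7632), hence d ≡ -3469 ≡ 4163 (mod 7632).

4163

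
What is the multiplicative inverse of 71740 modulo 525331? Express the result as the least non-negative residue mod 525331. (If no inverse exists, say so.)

458028

Apply the Euclidean algorithm to 525331 and 71740:
525331 = 7*71740 + 23151
71740 = 3*23151 + 2287
23151 = 10*2287 + 281
2287 = 8*281 + 39
281 = 7*39 + 8
39 = 4*8 + 7
8 = 1*7 + 1
7 = 7*1 + 0
gcd = 1, so the inverse exists. Back-substitute:
1 = 8 − 7
1 = −39 + 5·8
1 = 5·281 − 36·39
1 = −36·2287 + 293·281
1 = 293·23151 − 2966·2287
1 = −2966·71740 + 9191·23151
1 = 9191·525331 − 67303·71740
Thus 71740·(-67303) ≡ 1 (mod 525331); reducing, -67303 mod 525331 = 458028.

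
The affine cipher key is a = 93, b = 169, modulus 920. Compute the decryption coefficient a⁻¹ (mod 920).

Run Euclid on (920, 93):
920 = 9·93 + 83
93 = 1·83 + 10
83 = 8·10 + 3
10 = 3·3 + 1
3 = 3·1 + 0
The gcd is 1. Working backward:
1 = 10 − 3·3
1 = −3·83 + 25·10
1 = 25·93 − 28·83
1 = −28·920 + 277·93
So 93·277 ≡ 1 (mod 920).

277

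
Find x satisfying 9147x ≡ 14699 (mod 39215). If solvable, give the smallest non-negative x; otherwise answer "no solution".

First find gcd(9147, 39215):
39215 = 4×9147 + 2627
9147 = 3×2627 + 1266
2627 = 2×1266 + 95
1266 = 13×95 + 31
95 = 3×31 + 2
31 = 15×2 + 1
2 = 2×1 + 0
gcd = 1, so a unique solution mod 39215 exists.
Back-substitute for the Bézout coefficients:
1 = 31 − 15·2
1 = −15·95 + 46·31
1 = 46·1266 − 613·95
1 = −613·2627 + 1272·1266
1 = 1272·9147 − 4429·2627
1 = −4429·39215 + 18988·9147
So 9147·(18988) ≡ 1 (mod 39215), giving 9147⁻¹ ≡ 18988.
x ≡ 9147⁻¹·14699 ≡ 18988·14699 ≡ 11457 (mod 39215).

11457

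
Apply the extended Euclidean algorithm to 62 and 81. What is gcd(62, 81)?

1

Apply Euclid's algorithm to 81 and 62:
81 = 1×62 + 19
62 = 3×19 + 5
19 = 3×5 + 4
5 = 1×4 + 1
4 = 4×1 + 0
gcd(62, 81) = 1.
Back-substituting:
1 = 5 − 4
1 = −19 + 4·5
1 = 4·62 − 13·19
1 = −13·81 + 17·62
So 1 = (-13)·81 + (17)·62.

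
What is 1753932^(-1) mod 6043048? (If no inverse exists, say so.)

no inverse exists

Compute gcd(1753932, 6043048):
6043048 = 3*1753932 + 781252
1753932 = 2*781252 + 191428
781252 = 4*191428 + 15540
191428 = 12*15540 + 4948
15540 = 3*4948 + 696
4948 = 7*696 + 76
696 = 9*76 + 12
76 = 6*12 + 4
12 = 3*4 + 0
Since gcd = 4 > 1, 1753932 is not a unit mod 6043048.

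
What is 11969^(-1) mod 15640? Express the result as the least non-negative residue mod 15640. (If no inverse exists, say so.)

Run Euclid on (15640, 11969):
15640 = 1*11969 + 3671
11969 = 3*3671 + 956
3671 = 3*956 + 803
956 = 1*803 + 153
803 = 5*153 + 38
153 = 4*38 + 1
38 = 38*1 + 0
The gcd is 1. Working backward:
1 = 153 − 4·38
1 = −4·803 + 21·153
1 = 21·956 − 25·803
1 = −25·3671 + 96·956
1 = 96·11969 − 313·3671
1 = −313·15640 + 409·11969
So 11969·409 ≡ 1 (mod 15640).

409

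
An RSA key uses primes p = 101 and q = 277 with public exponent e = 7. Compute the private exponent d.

3943

φ(n) = (p−1)(q−1) = 100·276 = 27600.
Need d with 7·d ≡ 1 (mod 27600). Apply the extended Euclidean algorithm:
27600 = 3942*7 + 6
7 = 1*6 + 1
6 = 6*1 + 0
Back-substitute:
1 = 7 − 6
1 = −27600 + 3943·7
So 7·3943 ≡ 1 (mod 27600), hence d = 3943.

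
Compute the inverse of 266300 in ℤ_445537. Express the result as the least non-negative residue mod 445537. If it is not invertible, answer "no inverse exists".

Extended Euclidean algorithm:
445537 = 1*266300 + 179237
266300 = 1*179237 + 87063
179237 = 2*87063 + 5111
87063 = 17*5111 + 176
5111 = 29*176 + 7
176 = 25*7 + 1
7 = 7*1 + 0
gcd = 1, so the inverse exists. Back-substitute:
1 = 176 − 25·7
1 = −25·5111 + 726·176
1 = 726·87063 − 12367·5111
1 = −12367·179237 + 25460·87063
1 = 25460·266300 − 37827·179237
1 = −37827·445537 + 63287·266300
So 266300·63287 ≡ 1 (mod 445537).

63287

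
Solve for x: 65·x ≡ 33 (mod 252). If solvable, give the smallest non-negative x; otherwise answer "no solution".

237

First find gcd(65, 252):
252 = 3×65 + 57
65 = 1×57 + 8
57 = 7×8 + 1
8 = 8×1 + 0
gcd = 1, so a unique solution mod 252 exists.
Back-substitute for the Bézout coefficients:
1 = 57 − 7·8
1 = −7·65 + 8·57
1 = 8·252 − 31·65
So 65·(-31) ≡ 1 (mod 252), giving 65⁻¹ ≡ 221.
x ≡ 65⁻¹·33 ≡ 221·33 ≡ 237 (mod 252).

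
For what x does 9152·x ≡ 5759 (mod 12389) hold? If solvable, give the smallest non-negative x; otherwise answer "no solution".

668

First find gcd(9152, 12389):
12389 = 1·9152 + 3237
9152 = 2·3237 + 2678
3237 = 1·2678 + 559
2678 = 4·559 + 442
559 = 1·442 + 117
442 = 3·117 + 91
117 = 1·91 + 26
91 = 3·26 + 13
26 = 2·13 + 0
gcd = 13 and 13 | 5759, so solutions exist. Divide through by 13: 704x ≡ 443 (mod 953).
Now find 704⁻¹ mod 953:
953 = 1*704 + 249
704 = 2*249 + 206
249 = 1*206 + 43
206 = 4*43 + 34
43 = 1*34 + 9
34 = 3*9 + 7
9 = 1*7 + 2
7 = 3*2 + 1
2 = 2*1 + 0
Back-substitute:
1 = 7 − 3·2
1 = −3·9 + 4·7
1 = 4·34 − 15·9
1 = −15·43 + 19·34
1 = 19·206 − 91·43
1 = −91·249 + 110·206
1 = 110·704 − 311·249
1 = −311·953 + 421·704
So 704⁻¹ ≡ 421 (mod 953).
Then x ≡ 421·443 ≡ 668 (mod 953); the smallest non-negative solution is x = 668.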